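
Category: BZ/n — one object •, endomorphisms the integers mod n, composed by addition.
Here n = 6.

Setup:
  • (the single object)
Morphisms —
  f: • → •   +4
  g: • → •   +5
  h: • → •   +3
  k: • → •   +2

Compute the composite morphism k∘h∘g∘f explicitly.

  0 +4≡4 +5≡3 +3≡0 +2≡2  (mod 6)
composite: +2

Answer: +2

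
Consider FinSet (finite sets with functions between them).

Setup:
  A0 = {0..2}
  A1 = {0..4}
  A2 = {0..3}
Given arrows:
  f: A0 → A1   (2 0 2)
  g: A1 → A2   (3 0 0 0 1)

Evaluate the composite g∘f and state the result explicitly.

  0 f→2 g→0
  1 f→0 g→3
  2 f→2 g→0
result: (0 3 0)

Answer: (0 3 0)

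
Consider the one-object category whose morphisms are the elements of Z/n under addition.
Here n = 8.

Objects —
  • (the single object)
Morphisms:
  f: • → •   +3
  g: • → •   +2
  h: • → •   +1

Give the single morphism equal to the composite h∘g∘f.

Answer: +6

Trace:
  0 +3≡3 +2≡5 +1≡6  (mod 8)
⟦path⟧: +6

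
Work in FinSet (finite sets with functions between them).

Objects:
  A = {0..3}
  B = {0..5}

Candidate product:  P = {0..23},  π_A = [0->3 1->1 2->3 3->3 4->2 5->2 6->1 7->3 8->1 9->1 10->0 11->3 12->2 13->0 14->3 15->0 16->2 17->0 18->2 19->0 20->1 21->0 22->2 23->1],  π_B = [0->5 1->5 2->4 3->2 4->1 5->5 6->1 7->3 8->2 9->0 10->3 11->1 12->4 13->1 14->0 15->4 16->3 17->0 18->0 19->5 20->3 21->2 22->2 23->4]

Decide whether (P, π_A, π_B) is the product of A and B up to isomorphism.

|A|·|B| = 4·6 = 24;  |P| = 24
Check the pairing map k ↦ (π_A(k), π_B(k)):
  0 -> (3,5)
  1 -> (1,5)
  2 -> (3,4)
  3 -> (3,2)
  4 -> (2,1)
  5 -> (2,5)
  6 -> (1,1)
  7 -> (3,3)
  8 -> (1,2)
  9 -> (1,0)
  10 -> (0,3)
  11 -> (3,1)
  12 -> (2,4)
  13 -> (0,1)
  14 -> (3,0)
  15 -> (0,4)
  16 -> (2,3)
  17 -> (0,0)
  18 -> (2,0)
  19 -> (0,5)
  20 -> (1,3)
  21 -> (0,2)
  22 -> (2,2)
  23 -> (1,4)
distinct pairs in image: 24 / 24 needed
  → bijection onto A×B; projections well-typed.

Answer: VALID PRODUCT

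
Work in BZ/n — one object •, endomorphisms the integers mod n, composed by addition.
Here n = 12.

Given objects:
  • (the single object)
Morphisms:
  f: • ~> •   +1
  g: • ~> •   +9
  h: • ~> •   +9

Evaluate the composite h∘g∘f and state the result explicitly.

  0 +1≡1 +9≡10 +9≡7  (mod 12)
result: +7

Answer: +7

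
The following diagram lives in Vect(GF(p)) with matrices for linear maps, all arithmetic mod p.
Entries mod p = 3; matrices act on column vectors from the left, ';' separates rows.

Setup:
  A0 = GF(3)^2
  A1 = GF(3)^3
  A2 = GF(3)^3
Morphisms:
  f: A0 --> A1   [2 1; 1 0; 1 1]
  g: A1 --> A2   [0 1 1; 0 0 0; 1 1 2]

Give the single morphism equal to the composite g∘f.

  e0=(1,0) f-->(2,1,1) g-->(2,0,2)
  e1=(0,1) f-->(1,0,1) g-->(1,0,0)
⟦path⟧: [2 1; 0 0; 2 0]

Answer: [2 1; 0 0; 2 0]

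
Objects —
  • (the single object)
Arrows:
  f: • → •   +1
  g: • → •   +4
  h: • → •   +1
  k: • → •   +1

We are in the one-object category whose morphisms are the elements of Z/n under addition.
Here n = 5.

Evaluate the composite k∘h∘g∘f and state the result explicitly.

  0 +1≡1 +4≡0 +1≡1 +1≡2  (mod 5)
composite: +2

Answer: +2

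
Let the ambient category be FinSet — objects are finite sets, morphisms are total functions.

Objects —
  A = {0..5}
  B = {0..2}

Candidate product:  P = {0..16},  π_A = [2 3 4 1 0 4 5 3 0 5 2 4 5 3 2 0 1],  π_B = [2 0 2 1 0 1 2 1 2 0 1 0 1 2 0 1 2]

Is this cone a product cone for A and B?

Answer: NOT A VALID PRODUCT — |P|=17 ≠ |A|·|B|=18

Trace:
|A|·|B| = 6·3 = 18;  |P| = 17
  → cardinalities differ; no bijection possible.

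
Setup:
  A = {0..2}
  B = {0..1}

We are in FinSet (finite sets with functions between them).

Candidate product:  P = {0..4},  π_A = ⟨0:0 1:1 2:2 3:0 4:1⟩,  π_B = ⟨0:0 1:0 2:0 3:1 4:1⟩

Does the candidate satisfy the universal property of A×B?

|A|·|B| = 3·2 = 6;  |P| = 5
  → cardinalities differ; no bijection possible.

Answer: NOT A VALID PRODUCT — |P|=5 ≠ |A|·|B|=6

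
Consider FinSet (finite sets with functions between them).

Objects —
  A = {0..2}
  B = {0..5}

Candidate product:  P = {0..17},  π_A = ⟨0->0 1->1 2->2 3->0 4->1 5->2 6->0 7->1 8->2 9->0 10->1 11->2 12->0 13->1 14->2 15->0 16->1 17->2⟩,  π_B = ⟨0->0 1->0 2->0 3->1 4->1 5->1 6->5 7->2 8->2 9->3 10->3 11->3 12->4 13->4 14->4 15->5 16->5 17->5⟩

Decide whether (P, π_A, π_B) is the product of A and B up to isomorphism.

Answer: NOT A VALID PRODUCT — duplicate pair at indices 15,6

Work:
|A|·|B| = 3·6 = 18;  |P| = 18
Check the pairing map k ↦ (π_A(k), π_B(k)):
  0 -> (0,0)
  1 -> (1,0)
  2 -> (2,0)
  3 -> (0,1)
  4 -> (1,1)
  5 -> (2,1)
  6 -> (0,5)
  7 -> (1,2)
  8 -> (2,2)
  9 -> (0,3)
  10 -> (1,3)
  11 -> (2,3)
  12 -> (0,4)
  13 -> (1,4)
  14 -> (2,4)
  15 -> (0,5)  ✗ repeats pair of k=6
  16 -> (1,5)
  17 -> (2,5)
distinct pairs in image: 17 / 18 needed
  → (0,5) hit at k=6 and k=15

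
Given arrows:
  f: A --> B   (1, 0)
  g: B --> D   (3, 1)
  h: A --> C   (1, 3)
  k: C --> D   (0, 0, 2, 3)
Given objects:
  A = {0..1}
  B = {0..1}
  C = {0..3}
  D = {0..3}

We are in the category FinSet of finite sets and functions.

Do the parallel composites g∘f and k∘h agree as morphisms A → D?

Answer: DOES NOT COMMUTE

Trace:
1) trace f;g:
  0 f-->1 g-->1
  1 f-->0 g-->3
  result₁ = (1, 3)
2) trace h;k:
  0 h-->1 k-->0
  1 h-->3 k-->3
  result₂ = (0, 3)
Equal? differ; not commutative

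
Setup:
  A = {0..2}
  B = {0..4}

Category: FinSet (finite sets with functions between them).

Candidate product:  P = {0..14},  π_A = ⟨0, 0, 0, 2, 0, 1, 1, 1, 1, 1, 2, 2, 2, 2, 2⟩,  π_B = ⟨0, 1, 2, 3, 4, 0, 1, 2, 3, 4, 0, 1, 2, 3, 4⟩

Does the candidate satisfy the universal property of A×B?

Answer: NOT A VALID PRODUCT — duplicate pair at indices 13,3

Derivation:
|A|·|B| = 3·5 = 15;  |P| = 15
Check the pairing map k ↦ (π_A(k), π_B(k)):
  0 -> (0,0)
  1 -> (0,1)
  2 -> (0,2)
  3 -> (2,3)
  4 -> (0,4)
  5 -> (1,0)
  6 -> (1,1)
  7 -> (1,2)
  8 -> (1,3)
  9 -> (1,4)
  10 -> (2,0)
  11 -> (2,1)
  12 -> (2,2)
  13 -> (2,3)  ✗ repeats pair of k=3
  14 -> (2,4)
distinct pairs in image: 14 / 15 needed
  → (2,3) hit at k=3 and k=13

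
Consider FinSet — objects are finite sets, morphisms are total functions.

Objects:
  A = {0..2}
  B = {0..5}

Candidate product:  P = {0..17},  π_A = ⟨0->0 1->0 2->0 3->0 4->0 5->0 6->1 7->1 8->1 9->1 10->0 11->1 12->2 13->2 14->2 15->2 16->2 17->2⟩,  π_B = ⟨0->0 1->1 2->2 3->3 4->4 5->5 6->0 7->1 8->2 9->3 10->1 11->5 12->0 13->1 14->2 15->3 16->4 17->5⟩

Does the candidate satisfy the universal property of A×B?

|A|·|B| = 3·6 = 18;  |P| = 18
Check the pairing map k ↦ (π_A(k), π_B(k)):
  0 -> (0,0)
  1 -> (0,1)
  2 -> (0,2)
  3 -> (0,3)
  4 -> (0,4)
  5 -> (0,5)
  6 -> (1,0)
  7 -> (1,1)
  8 -> (1,2)
  9 -> (1,3)
  10 -> (0,1)  ✗ repeats pair of k=1
  11 -> (1,5)
  12 -> (2,0)
  13 -> (2,1)
  14 -> (2,2)
  15 -> (2,3)
  16 -> (2,4)
  17 -> (2,5)
distinct pairs in image: 17 / 18 needed
  → (0,1) hit at k=1 and k=10

Answer: NOT A VALID PRODUCT — duplicate pair at indices 1,10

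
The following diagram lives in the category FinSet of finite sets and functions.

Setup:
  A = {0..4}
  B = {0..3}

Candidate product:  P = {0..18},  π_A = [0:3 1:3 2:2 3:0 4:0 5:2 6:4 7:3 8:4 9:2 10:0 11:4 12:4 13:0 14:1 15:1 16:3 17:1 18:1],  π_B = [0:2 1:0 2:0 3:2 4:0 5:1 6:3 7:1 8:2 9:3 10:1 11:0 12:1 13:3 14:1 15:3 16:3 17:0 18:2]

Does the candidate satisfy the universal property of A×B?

Answer: NOT A VALID PRODUCT — |P|=19 ≠ |A|·|B|=20

Trace:
|A|·|B| = 5·4 = 20;  |P| = 19
  → cardinalities differ; no bijection possible.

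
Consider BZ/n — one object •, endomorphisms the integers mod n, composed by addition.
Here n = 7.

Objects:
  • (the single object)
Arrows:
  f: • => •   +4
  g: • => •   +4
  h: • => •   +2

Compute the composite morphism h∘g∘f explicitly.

  0 +4≡4 +4≡1 +2≡3  (mod 7)
⟦path⟧: +3

Answer: +3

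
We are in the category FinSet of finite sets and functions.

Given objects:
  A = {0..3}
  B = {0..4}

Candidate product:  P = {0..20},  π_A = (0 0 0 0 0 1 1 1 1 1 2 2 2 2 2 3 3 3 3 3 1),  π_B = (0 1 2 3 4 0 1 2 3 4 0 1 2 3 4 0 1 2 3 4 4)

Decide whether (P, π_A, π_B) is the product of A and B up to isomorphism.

|A|·|B| = 4·5 = 20;  |P| = 21
  → cardinalities differ; no bijection possible.

Answer: NOT A VALID PRODUCT — |P|=21 ≠ |A|·|B|=20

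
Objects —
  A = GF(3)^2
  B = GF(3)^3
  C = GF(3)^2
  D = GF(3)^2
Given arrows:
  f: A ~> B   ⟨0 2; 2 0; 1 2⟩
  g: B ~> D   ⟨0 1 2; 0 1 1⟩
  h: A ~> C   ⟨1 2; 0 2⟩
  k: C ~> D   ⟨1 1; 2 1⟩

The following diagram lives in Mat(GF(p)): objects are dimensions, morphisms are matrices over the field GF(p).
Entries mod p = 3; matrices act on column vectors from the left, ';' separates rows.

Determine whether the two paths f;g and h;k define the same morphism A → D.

Answer: DOES NOT COMMUTE

Trace:
1) trace f;g:
  e0=[1,0] f~>[0,2,1] g~>[1,0]
  e1=[0,1] f~>[2,0,2] g~>[1,2]
  ⟦path⟧₁ = ⟨1 1; 0 2⟩
2) trace h;k:
  e0=[1,0] h~>[1,0] k~>[1,2]
  e1=[0,1] h~>[2,2] k~>[1,0]
  ⟦path⟧₂ = ⟨1 1; 2 0⟩
Equal? distinct morphisms ✗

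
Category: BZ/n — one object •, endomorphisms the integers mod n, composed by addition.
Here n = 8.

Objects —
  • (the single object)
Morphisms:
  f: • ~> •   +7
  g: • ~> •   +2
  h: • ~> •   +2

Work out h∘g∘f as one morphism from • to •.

  0 +7≡7 +2≡1 +2≡3  (mod 8)
composite: +3

Answer: +3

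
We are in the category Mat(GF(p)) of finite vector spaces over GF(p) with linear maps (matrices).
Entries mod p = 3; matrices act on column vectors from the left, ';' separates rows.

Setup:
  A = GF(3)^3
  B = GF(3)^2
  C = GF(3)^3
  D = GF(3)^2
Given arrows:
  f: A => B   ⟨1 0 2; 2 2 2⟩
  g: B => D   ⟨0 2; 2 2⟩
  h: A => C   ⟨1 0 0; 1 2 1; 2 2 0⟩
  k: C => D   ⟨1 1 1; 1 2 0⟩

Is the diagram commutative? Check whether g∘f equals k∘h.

Answer: COMMUTES

Work:
1) trace f;g:
  e0=[1,0,0] f=>[1,2] g=>[1,0]
  e1=[0,1,0] f=>[0,2] g=>[1,1]
  e2=[0,0,1] f=>[2,2] g=>[1,2]
  composite₁ = ⟨1 1 1; 0 1 2⟩
2) trace h;k:
  e0=[1,0,0] h=>[1,1,2] k=>[1,0]
  e1=[0,1,0] h=>[0,2,2] k=>[1,1]
  e2=[0,0,1] h=>[0,1,0] k=>[1,2]
  composite₂ = ⟨1 1 1; 0 1 2⟩
Equal? equal; square commutes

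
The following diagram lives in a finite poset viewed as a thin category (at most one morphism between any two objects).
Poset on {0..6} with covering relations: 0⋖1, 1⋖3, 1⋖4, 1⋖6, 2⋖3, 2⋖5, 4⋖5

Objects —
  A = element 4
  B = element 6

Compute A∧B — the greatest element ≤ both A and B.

{x : x<=A ∧ x<=B} = {0,1}  (A=4, B=6)
  0 <= 1
  1 <= 1
glb = 1

Answer: A∧B = 1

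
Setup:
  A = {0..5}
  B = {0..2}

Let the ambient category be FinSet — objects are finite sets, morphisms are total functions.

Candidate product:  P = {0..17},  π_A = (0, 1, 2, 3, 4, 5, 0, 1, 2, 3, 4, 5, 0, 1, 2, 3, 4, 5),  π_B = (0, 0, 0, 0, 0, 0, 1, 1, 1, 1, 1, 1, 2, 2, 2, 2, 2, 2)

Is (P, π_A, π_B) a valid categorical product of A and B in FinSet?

|A|·|B| = 6·3 = 18;  |P| = 18
Check the pairing map k ↦ (π_A(k), π_B(k)):
  0 -> (0,0)
  1 -> (1,0)
  2 -> (2,0)
  3 -> (3,0)
  4 -> (4,0)
  5 -> (5,0)
  6 -> (0,1)
  7 -> (1,1)
  8 -> (2,1)
  9 -> (3,1)
  10 -> (4,1)
  11 -> (5,1)
  12 -> (0,2)
  13 -> (1,2)
  14 -> (2,2)
  15 -> (3,2)
  16 -> (4,2)
  17 -> (5,2)
distinct pairs in image: 18 / 18 needed
  → bijection onto A×B; projections well-typed.

Answer: VALID PRODUCT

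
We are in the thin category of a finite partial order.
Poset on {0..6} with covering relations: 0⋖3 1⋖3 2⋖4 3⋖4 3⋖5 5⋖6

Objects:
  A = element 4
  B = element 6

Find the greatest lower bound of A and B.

{x : x≤A ∧ x≤B} = {0,1,3}  (A=4, B=6)
  0 ≤ 3
  1 ≤ 3
  3 ≤ 3
glb = 3

Answer: A∧B = 3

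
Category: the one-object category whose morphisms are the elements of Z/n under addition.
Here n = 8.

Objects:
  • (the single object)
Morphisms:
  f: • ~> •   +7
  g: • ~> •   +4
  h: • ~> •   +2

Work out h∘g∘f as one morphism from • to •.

  0 +7≡7 +4≡3 +2≡5  (mod 8)
composite: +5

Answer: +5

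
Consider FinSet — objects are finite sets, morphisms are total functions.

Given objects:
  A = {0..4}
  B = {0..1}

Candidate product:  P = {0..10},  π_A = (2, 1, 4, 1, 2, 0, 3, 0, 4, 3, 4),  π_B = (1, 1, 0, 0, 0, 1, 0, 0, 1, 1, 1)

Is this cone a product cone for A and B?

|A|·|B| = 5·2 = 10;  |P| = 11
  → cardinalities differ; no bijection possible.

Answer: NOT A VALID PRODUCT — |P|=11 ≠ |A|·|B|=10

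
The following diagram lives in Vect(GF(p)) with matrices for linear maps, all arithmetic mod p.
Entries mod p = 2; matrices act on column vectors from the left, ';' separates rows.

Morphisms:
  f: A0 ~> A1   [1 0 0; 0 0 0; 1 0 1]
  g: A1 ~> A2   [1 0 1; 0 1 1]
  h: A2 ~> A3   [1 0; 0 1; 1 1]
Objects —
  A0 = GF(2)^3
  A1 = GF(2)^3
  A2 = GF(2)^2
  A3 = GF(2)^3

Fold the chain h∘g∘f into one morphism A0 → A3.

Answer: [0 0 1; 1 0 1; 1 0 0]

Trace:
  e0=[1,0,0] f~>[1,0,1] g~>[0,1] h~>[0,1,1]
  e1=[0,1,0] f~>[0,0,0] g~>[0,0] h~>[0,0,0]
  e2=[0,0,1] f~>[0,0,1] g~>[1,1] h~>[1,1,0]
⟦path⟧: [0 0 1; 1 0 1; 1 0 0]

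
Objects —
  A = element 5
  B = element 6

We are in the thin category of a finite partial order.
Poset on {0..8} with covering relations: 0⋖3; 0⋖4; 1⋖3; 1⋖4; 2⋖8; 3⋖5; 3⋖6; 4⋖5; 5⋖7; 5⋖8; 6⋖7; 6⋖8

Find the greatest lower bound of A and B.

Answer: A∧B = 3

Derivation:
Common predecessors of 5,6: {0,1,3}
  0 ≤ 3
  1 ≤ 3
  3 ≤ 3
glb = 3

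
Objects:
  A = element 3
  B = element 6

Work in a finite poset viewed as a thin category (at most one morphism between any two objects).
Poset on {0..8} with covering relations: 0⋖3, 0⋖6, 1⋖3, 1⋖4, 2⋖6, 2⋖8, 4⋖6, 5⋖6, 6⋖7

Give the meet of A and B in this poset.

Answer: NO MEET EXISTS

Work:
Lower bounds of A=3 and B=6: {0,1}
  maximal lower bounds 0 and 1 are incomparable: neither 0<=1 nor 1<=0
→ no greatest lower bound exists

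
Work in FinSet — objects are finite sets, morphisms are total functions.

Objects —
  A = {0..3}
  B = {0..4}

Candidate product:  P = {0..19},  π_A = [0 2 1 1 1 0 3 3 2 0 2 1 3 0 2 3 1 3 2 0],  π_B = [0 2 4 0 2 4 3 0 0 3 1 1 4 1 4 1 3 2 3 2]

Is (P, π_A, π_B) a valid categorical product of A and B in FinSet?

Answer: VALID PRODUCT

Work:
|A|·|B| = 4·5 = 20;  |P| = 20
Check the pairing map k ↦ (π_A(k), π_B(k)):
  0 ↦ (0,0)
  1 ↦ (2,2)
  2 ↦ (1,4)
  3 ↦ (1,0)
  4 ↦ (1,2)
  5 ↦ (0,4)
  6 ↦ (3,3)
  7 ↦ (3,0)
  8 ↦ (2,0)
  9 ↦ (0,3)
  10 ↦ (2,1)
  11 ↦ (1,1)
  12 ↦ (3,4)
  13 ↦ (0,1)
  14 ↦ (2,4)
  15 ↦ (3,1)
  16 ↦ (1,3)
  17 ↦ (3,2)
  18 ↦ (2,3)
  19 ↦ (0,2)
distinct pairs in image: 20 / 20 needed
  → bijection onto A×B; projections well-typed.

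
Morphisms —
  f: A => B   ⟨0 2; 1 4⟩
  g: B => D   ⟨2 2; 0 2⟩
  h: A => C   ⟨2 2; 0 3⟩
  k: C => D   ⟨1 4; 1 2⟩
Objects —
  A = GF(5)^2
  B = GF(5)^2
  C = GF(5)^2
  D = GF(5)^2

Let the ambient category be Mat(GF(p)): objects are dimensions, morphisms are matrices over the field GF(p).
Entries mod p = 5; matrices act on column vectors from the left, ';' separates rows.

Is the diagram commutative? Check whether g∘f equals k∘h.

Answer: DOES NOT COMMUTE

Trace:
Along f;g (path 1):
  e0=(1,0) f=>(0,1) g=>(2,2)
  e1=(0,1) f=>(2,4) g=>(2,3)
  result₁ = ⟨2 2; 2 3⟩
Along h;k (path 2):
  e0=(1,0) h=>(2,0) k=>(2,2)
  e1=(0,1) h=>(2,3) k=>(4,3)
  result₂ = ⟨2 4; 2 3⟩
Equal? NO — does not commute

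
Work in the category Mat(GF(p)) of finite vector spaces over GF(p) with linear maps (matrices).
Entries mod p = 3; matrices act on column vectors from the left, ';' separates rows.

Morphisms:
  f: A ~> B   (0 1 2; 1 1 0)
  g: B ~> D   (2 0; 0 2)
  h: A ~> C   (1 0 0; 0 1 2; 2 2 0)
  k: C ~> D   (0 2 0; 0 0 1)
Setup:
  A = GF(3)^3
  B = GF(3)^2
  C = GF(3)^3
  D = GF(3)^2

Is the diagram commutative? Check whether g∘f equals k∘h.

1) trace f;g:
  e0=(1,0,0) f~>(0,1) g~>(0,2)
  e1=(0,1,0) f~>(1,1) g~>(2,2)
  e2=(0,0,1) f~>(2,0) g~>(1,0)
  composite₁ = (0 2 1; 2 2 0)
2) trace h;k:
  e0=(1,0,0) h~>(1,0,2) k~>(0,2)
  e1=(0,1,0) h~>(0,1,2) k~>(2,2)
  e2=(0,0,1) h~>(0,2,0) k~>(1,0)
  composite₂ = (0 2 1; 2 2 0)
Equal? YES — commutes

Answer: COMMUTES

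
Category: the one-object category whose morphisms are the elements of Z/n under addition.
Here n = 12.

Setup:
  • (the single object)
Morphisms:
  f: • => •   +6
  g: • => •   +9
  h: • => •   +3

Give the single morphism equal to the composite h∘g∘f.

  0 +6≡6 +9≡3 +3≡6  (mod 12)
composite: +6

Answer: +6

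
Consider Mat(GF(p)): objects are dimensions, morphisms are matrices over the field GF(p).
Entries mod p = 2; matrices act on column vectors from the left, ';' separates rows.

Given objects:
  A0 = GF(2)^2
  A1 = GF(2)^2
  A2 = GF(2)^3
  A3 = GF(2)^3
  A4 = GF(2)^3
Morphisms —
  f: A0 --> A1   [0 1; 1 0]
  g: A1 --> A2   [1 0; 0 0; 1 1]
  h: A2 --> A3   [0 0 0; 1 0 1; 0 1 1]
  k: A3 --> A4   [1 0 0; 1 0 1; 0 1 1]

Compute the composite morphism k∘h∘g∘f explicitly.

Answer: [0 0; 1 1; 0 1]

Derivation:
  e0=(1,0) f-->(0,1) g-->(0,0,1) h-->(0,1,1) k-->(0,1,0)
  e1=(0,1) f-->(1,0) g-->(1,0,1) h-->(0,0,1) k-->(0,1,1)
⟦path⟧: [0 0; 1 1; 0 1]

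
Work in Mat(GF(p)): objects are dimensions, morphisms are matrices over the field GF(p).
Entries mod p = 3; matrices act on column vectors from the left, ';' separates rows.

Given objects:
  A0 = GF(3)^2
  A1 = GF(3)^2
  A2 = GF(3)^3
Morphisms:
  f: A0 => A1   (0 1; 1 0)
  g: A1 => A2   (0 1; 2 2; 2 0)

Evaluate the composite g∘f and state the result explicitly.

Answer: (1 0; 2 2; 0 2)

Trace:
  e0=⟨1,0⟩ f=>⟨0,1⟩ g=>⟨1,2,0⟩
  e1=⟨0,1⟩ f=>⟨1,0⟩ g=>⟨0,2,2⟩
⟦path⟧: (1 0; 2 2; 0 2)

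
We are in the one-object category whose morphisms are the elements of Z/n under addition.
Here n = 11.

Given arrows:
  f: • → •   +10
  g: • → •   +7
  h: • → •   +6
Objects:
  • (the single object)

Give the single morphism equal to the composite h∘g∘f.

  0 +10≡10 +7≡6 +6≡1  (mod 11)
result: +1

Answer: +1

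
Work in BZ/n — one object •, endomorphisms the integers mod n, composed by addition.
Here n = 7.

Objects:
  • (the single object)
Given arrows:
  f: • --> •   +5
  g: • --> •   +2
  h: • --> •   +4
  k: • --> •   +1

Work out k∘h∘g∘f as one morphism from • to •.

  0 +5≡5 +2≡0 +4≡4 +1≡5  (mod 7)
composite: +5

Answer: +5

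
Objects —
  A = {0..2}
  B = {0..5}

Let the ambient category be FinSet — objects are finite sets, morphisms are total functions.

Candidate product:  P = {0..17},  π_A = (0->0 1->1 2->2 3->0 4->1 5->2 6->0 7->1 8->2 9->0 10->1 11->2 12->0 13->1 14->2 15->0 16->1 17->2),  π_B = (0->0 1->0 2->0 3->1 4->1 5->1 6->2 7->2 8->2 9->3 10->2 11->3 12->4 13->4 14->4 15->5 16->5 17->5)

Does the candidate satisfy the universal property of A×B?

Answer: NOT A VALID PRODUCT — duplicate pair at indices 7,10

Derivation:
|A|·|B| = 3·6 = 18;  |P| = 18
Check the pairing map k ↦ (π_A(k), π_B(k)):
  0 -> (0,0)
  1 -> (1,0)
  2 -> (2,0)
  3 -> (0,1)
  4 -> (1,1)
  5 -> (2,1)
  6 -> (0,2)
  7 -> (1,2)
  8 -> (2,2)
  9 -> (0,3)
  10 -> (1,2)  ✗ repeats pair of k=7
  11 -> (2,3)
  12 -> (0,4)
  13 -> (1,4)
  14 -> (2,4)
  15 -> (0,5)
  16 -> (1,5)
  17 -> (2,5)
distinct pairs in image: 17 / 18 needed
  → (1,2) hit at k=7 and k=10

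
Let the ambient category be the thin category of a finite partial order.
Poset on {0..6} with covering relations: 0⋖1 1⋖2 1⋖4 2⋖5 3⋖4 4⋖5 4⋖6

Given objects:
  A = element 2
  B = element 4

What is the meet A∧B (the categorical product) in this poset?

Lower bounds of A=2 and B=4: {0,1}
  0 ⊑ 1
  1 ⊑ 1
glb = 1

Answer: A∧B = 1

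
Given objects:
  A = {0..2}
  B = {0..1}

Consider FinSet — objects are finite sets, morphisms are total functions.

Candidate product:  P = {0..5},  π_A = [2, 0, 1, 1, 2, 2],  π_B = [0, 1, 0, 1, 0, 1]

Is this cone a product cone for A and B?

Answer: NOT A VALID PRODUCT — duplicate pair at indices 4,0

Work:
|A|·|B| = 3·2 = 6;  |P| = 6
Check the pairing map k ↦ (π_A(k), π_B(k)):
  0 ↦ (2,0)
  1 ↦ (0,1)
  2 ↦ (1,0)
  3 ↦ (1,1)
  4 ↦ (2,0)  ✗ repeats pair of k=0
  5 ↦ (2,1)
distinct pairs in image: 5 / 6 needed
  → (2,0) hit at k=0 and k=4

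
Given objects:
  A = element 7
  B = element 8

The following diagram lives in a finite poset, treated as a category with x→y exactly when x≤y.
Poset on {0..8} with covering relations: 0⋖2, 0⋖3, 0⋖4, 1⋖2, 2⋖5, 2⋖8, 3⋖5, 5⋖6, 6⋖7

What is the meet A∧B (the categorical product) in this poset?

Answer: A∧B = 2

Work:
Lower bounds of A=7 and B=8: {0,1,2}
  0 ⊑ 2
  1 ⊑ 2
  2 ⊑ 2
glb = 2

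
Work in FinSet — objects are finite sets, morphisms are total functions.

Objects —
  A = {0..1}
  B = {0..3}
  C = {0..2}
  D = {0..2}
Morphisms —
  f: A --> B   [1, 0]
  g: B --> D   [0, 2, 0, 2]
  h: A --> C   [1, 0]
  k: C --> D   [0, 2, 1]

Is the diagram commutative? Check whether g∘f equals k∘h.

Answer: COMMUTES

Trace:
Path 1 = f;g:
  0 f-->1 g-->2
  1 f-->0 g-->0
  composite₁ = [2, 0]
Path 2 = h;k:
  0 h-->1 k-->2
  1 h-->0 k-->0
  composite₂ = [2, 0]
Equal? YES — commutes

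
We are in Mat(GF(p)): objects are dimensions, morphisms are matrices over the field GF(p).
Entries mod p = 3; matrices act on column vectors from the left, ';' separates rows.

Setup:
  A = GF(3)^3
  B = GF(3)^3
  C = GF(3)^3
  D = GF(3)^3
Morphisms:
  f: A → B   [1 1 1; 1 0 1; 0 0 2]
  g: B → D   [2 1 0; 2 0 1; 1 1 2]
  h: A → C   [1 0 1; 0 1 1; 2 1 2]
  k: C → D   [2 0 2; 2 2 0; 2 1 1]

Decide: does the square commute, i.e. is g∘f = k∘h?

Path 1 = f;g:
  e0=[1,0,0] f→[1,1,0] g→[0,2,2]
  e1=[0,1,0] f→[1,0,0] g→[2,2,1]
  e2=[0,0,1] f→[1,1,2] g→[0,1,0]
  result₁ = [0 2 0; 2 2 1; 2 1 0]
Path 2 = h;k:
  e0=[1,0,0] h→[1,0,2] k→[0,2,1]
  e1=[0,1,0] h→[0,1,1] k→[2,2,2]
  e2=[0,0,1] h→[1,1,2] k→[0,1,2]
  result₂ = [0 2 0; 2 2 1; 1 2 2]
Equal? differ; not commutative

Answer: DOES NOT COMMUTE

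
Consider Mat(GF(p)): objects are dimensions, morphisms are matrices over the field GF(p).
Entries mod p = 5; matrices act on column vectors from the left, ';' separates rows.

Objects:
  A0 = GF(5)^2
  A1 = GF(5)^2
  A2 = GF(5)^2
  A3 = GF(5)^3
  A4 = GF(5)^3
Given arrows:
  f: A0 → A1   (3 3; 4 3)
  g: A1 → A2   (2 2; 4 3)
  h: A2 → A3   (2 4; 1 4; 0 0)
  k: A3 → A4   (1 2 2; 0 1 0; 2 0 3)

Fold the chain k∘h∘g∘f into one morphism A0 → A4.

  e0=(1,0) f→(3,4) g→(4,4) h→(4,0,0) k→(4,0,3)
  e1=(0,1) f→(3,3) g→(2,1) h→(3,1,0) k→(0,1,1)
⟦path⟧: (4 0; 0 1; 3 1)

Answer: (4 0; 0 1; 3 1)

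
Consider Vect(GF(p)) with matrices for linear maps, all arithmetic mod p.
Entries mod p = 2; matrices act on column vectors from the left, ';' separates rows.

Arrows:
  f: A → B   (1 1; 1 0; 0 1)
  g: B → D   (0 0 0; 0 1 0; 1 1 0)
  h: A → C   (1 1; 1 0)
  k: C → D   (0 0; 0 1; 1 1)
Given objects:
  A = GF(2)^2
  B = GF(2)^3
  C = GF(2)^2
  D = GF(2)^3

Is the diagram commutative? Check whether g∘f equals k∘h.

Along f;g (path 1):
  e0=⟨1,0⟩ f→⟨1,1,0⟩ g→⟨0,1,0⟩
  e1=⟨0,1⟩ f→⟨1,0,1⟩ g→⟨0,0,1⟩
  composite₁ = (0 0; 1 0; 0 1)
Along h;k (path 2):
  e0=⟨1,0⟩ h→⟨1,1⟩ k→⟨0,1,0⟩
  e1=⟨0,1⟩ h→⟨1,0⟩ k→⟨0,0,1⟩
  composite₂ = (0 0; 1 0; 0 1)
Equal? YES — commutes

Answer: COMMUTES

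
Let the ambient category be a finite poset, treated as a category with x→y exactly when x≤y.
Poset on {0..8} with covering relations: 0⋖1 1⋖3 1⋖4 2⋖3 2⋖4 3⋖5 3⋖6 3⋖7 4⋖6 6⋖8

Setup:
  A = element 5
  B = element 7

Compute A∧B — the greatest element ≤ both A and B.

Answer: A∧B = 3

Derivation:
Common predecessors of 5,7: {0,1,2,3}
  0 ⊑ 3
  1 ⊑ 3
  2 ⊑ 3
  3 ⊑ 3
glb = 3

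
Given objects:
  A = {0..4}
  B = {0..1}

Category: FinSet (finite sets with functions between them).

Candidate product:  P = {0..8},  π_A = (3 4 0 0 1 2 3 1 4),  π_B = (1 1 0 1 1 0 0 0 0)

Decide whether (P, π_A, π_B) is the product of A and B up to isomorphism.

|A|·|B| = 5·2 = 10;  |P| = 9
  → cardinalities differ; no bijection possible.

Answer: NOT A VALID PRODUCT — |P|=9 ≠ |A|·|B|=10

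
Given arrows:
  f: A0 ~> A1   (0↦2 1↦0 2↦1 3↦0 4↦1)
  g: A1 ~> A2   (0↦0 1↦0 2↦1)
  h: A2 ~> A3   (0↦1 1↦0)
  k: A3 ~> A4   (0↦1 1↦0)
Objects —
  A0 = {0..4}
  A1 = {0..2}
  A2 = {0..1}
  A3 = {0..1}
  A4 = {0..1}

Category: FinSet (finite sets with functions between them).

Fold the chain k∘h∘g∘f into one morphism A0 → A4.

  0 f~>2 g~>1 h~>0 k~>1
  1 f~>0 g~>0 h~>1 k~>0
  2 f~>1 g~>0 h~>1 k~>0
  3 f~>0 g~>0 h~>1 k~>0
  4 f~>1 g~>0 h~>1 k~>0
composite: (0↦1 1↦0 2↦0 3↦0 4↦0)

Answer: (0↦1 1↦0 2↦0 3↦0 4↦0)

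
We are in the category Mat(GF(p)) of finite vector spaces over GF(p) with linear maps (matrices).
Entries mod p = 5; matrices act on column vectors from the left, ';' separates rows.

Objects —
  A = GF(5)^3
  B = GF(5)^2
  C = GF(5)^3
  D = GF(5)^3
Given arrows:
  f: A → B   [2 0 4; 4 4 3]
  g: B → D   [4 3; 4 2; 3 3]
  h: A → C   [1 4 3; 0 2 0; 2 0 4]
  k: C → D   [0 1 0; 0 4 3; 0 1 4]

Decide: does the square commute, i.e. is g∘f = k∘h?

Answer: COMMUTES

Trace:
1) trace f;g:
  e0=⟨1,0,0⟩ f→⟨2,4⟩ g→⟨0,1,3⟩
  e1=⟨0,1,0⟩ f→⟨0,4⟩ g→⟨2,3,2⟩
  e2=⟨0,0,1⟩ f→⟨4,3⟩ g→⟨0,2,1⟩
  composite₁ = [0 2 0; 1 3 2; 3 2 1]
2) trace h;k:
  e0=⟨1,0,0⟩ h→⟨1,0,2⟩ k→⟨0,1,3⟩
  e1=⟨0,1,0⟩ h→⟨4,2,0⟩ k→⟨2,3,2⟩
  e2=⟨0,0,1⟩ h→⟨3,0,4⟩ k→⟨0,2,1⟩
  composite₂ = [0 2 0; 1 3 2; 3 2 1]
Equal? same morphism ✓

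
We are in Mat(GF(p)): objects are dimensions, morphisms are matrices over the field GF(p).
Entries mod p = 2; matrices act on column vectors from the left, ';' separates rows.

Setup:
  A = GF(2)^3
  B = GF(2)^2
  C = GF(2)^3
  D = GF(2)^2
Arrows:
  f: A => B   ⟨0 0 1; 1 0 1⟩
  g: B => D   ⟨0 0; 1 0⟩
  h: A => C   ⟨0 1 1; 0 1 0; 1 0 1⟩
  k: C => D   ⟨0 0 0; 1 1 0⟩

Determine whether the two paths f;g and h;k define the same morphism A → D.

Answer: COMMUTES

Trace:
1) trace f;g:
  e0=⟨1,0,0⟩ f=>⟨0,1⟩ g=>⟨0,0⟩
  e1=⟨0,1,0⟩ f=>⟨0,0⟩ g=>⟨0,0⟩
  e2=⟨0,0,1⟩ f=>⟨1,1⟩ g=>⟨0,1⟩
  result₁ = ⟨0 0 0; 0 0 1⟩
2) trace h;k:
  e0=⟨1,0,0⟩ h=>⟨0,0,1⟩ k=>⟨0,0⟩
  e1=⟨0,1,0⟩ h=>⟨1,1,0⟩ k=>⟨0,0⟩
  e2=⟨0,0,1⟩ h=>⟨1,0,1⟩ k=>⟨0,1⟩
  result₂ = ⟨0 0 0; 0 0 1⟩
Equal? YES — commutes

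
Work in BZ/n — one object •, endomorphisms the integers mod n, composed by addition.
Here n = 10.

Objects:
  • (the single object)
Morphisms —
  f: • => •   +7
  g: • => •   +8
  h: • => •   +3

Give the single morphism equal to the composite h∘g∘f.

Answer: +8

Derivation:
  0 +7≡7 +8≡5 +3≡8  (mod 10)
result: +8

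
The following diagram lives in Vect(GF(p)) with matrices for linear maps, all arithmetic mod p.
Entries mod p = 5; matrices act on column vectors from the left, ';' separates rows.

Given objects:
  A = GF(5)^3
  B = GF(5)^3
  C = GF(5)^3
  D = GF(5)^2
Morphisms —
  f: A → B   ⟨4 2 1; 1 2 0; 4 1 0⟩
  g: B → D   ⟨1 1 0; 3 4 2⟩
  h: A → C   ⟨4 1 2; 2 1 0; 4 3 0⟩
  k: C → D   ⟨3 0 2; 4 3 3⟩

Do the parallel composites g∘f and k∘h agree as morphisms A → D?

1) trace f;g:
  e0=⟨1,0,0⟩ f→⟨4,1,4⟩ g→⟨0,4⟩
  e1=⟨0,1,0⟩ f→⟨2,2,1⟩ g→⟨4,1⟩
  e2=⟨0,0,1⟩ f→⟨1,0,0⟩ g→⟨1,3⟩
  ⟦path⟧₁ = ⟨0 4 1; 4 1 3⟩
2) trace h;k:
  e0=⟨1,0,0⟩ h→⟨4,2,4⟩ k→⟨0,4⟩
  e1=⟨0,1,0⟩ h→⟨1,1,3⟩ k→⟨4,1⟩
  e2=⟨0,0,1⟩ h→⟨2,0,0⟩ k→⟨1,3⟩
  ⟦path⟧₂ = ⟨0 4 1; 4 1 3⟩
Equal? same morphism ✓

Answer: COMMUTES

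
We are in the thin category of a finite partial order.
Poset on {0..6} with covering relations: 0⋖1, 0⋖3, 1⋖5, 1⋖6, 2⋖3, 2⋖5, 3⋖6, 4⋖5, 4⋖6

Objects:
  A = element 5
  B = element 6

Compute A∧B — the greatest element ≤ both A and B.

Answer: NO MEET EXISTS

Derivation:
Lower bounds of A=5 and B=6: {0,1,2,4}
  maximal lower bounds 1 and 2 are incomparable: neither 1⊑2 nor 2⊑1
→ no greatest lower bound exists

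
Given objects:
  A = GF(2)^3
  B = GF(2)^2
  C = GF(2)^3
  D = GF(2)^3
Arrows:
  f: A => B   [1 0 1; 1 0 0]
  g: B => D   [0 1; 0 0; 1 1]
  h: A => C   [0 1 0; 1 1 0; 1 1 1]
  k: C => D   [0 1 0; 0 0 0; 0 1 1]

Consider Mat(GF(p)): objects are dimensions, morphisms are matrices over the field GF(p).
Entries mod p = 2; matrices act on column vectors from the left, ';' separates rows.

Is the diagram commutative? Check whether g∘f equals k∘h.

Answer: DOES NOT COMMUTE

Trace:
1) trace f;g:
  e0=[1,0,0] f=>[1,1] g=>[1,0,0]
  e1=[0,1,0] f=>[0,0] g=>[0,0,0]
  e2=[0,0,1] f=>[1,0] g=>[0,0,1]
  ⟦path⟧₁ = [1 0 0; 0 0 0; 0 0 1]
2) trace h;k:
  e0=[1,0,0] h=>[0,1,1] k=>[1,0,0]
  e1=[0,1,0] h=>[1,1,1] k=>[1,0,0]
  e2=[0,0,1] h=>[0,0,1] k=>[0,0,1]
  ⟦path⟧₂ = [1 1 0; 0 0 0; 0 0 1]
Equal? distinct morphisms ✗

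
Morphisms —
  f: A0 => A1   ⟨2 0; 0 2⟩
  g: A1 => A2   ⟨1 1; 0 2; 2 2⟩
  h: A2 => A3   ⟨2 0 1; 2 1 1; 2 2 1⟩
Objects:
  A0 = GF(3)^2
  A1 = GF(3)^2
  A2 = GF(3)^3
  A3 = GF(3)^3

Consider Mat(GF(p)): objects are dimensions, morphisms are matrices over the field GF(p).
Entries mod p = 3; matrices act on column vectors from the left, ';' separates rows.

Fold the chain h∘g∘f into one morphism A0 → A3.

Answer: ⟨2 2; 2 0; 2 1⟩

Trace:
  e0=⟨1,0⟩ f=>⟨2,0⟩ g=>⟨2,0,1⟩ h=>⟨2,2,2⟩
  e1=⟨0,1⟩ f=>⟨0,2⟩ g=>⟨2,1,1⟩ h=>⟨2,0,1⟩
result: ⟨2 2; 2 0; 2 1⟩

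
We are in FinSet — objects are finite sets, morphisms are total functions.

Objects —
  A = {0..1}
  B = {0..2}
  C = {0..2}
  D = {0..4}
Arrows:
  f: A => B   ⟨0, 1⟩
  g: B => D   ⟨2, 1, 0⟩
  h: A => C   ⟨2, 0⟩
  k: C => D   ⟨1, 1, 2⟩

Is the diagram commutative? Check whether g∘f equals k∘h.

Answer: COMMUTES

Derivation:
1) trace f;g:
  0 f=>0 g=>2
  1 f=>1 g=>1
  result₁ = ⟨2, 1⟩
2) trace h;k:
  0 h=>2 k=>2
  1 h=>0 k=>1
  result₂ = ⟨2, 1⟩
Equal? same morphism ✓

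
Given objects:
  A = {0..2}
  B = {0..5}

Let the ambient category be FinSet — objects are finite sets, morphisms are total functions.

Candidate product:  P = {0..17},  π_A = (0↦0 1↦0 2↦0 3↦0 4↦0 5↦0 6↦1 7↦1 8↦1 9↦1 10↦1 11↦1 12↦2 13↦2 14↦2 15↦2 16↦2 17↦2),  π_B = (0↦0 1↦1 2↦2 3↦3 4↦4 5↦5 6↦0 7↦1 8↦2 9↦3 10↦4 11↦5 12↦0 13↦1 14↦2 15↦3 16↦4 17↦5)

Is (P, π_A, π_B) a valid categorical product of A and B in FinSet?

|A|·|B| = 3·6 = 18;  |P| = 18
Check the pairing map k ↦ (π_A(k), π_B(k)):
  0 ↦ (0,0)
  1 ↦ (0,1)
  2 ↦ (0,2)
  3 ↦ (0,3)
  4 ↦ (0,4)
  5 ↦ (0,5)
  6 ↦ (1,0)
  7 ↦ (1,1)
  8 ↦ (1,2)
  9 ↦ (1,3)
  10 ↦ (1,4)
  11 ↦ (1,5)
  12 ↦ (2,0)
  13 ↦ (2,1)
  14 ↦ (2,2)
  15 ↦ (2,3)
  16 ↦ (2,4)
  17 ↦ (2,5)
distinct pairs in image: 18 / 18 needed
  → bijection onto A×B; projections well-typed.

Answer: VALID PRODUCT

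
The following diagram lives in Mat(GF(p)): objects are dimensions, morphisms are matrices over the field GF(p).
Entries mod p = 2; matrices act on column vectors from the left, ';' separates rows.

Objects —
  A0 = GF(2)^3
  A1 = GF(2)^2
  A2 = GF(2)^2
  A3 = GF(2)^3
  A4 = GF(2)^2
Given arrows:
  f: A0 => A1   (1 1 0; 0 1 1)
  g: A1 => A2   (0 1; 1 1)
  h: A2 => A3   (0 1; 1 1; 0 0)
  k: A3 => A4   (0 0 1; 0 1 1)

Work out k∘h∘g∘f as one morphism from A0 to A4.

  e0=⟨1,0,0⟩ f=>⟨1,0⟩ g=>⟨0,1⟩ h=>⟨1,1,0⟩ k=>⟨0,1⟩
  e1=⟨0,1,0⟩ f=>⟨1,1⟩ g=>⟨1,0⟩ h=>⟨0,1,0⟩ k=>⟨0,1⟩
  e2=⟨0,0,1⟩ f=>⟨0,1⟩ g=>⟨1,1⟩ h=>⟨1,0,0⟩ k=>⟨0,0⟩
composite: (0 0 0; 1 1 0)

Answer: (0 0 0; 1 1 0)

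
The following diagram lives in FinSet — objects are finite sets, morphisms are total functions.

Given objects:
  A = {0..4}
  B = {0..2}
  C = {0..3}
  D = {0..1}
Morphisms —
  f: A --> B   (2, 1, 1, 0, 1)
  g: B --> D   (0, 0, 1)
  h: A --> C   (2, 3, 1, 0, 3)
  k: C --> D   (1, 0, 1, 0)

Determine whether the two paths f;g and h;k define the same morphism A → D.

Answer: DOES NOT COMMUTE

Derivation:
Path 1 = f;g:
  0 f-->2 g-->1
  1 f-->1 g-->0
  2 f-->1 g-->0
  3 f-->0 g-->0
  4 f-->1 g-->0
  composite₁ = (1, 0, 0, 0, 0)
Path 2 = h;k:
  0 h-->2 k-->1
  1 h-->3 k-->0
  2 h-->1 k-->0
  3 h-->0 k-->1
  4 h-->3 k-->0
  composite₂ = (1, 0, 0, 1, 0)
Equal? NO — does not commute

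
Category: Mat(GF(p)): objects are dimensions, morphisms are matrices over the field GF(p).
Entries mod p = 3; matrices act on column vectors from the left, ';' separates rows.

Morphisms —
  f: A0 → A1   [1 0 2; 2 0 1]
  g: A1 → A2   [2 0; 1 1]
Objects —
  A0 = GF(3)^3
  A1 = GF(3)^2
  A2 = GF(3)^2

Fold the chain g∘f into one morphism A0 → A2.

  e0=[1,0,0] f→[1,2] g→[2,0]
  e1=[0,1,0] f→[0,0] g→[0,0]
  e2=[0,0,1] f→[2,1] g→[1,0]
result: [2 0 1; 0 0 0]

Answer: [2 0 1; 0 0 0]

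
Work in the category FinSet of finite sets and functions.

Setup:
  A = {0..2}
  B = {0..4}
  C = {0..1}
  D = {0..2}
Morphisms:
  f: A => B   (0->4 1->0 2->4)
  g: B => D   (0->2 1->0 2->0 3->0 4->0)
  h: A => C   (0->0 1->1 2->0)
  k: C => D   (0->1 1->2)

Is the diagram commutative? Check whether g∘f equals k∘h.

Answer: DOES NOT COMMUTE

Derivation:
Along f;g (path 1):
  0 f=>4 g=>0
  1 f=>0 g=>2
  2 f=>4 g=>0
  composite₁ = (0->0 1->2 2->0)
Along h;k (path 2):
  0 h=>0 k=>1
  1 h=>1 k=>2
  2 h=>0 k=>1
  composite₂ = (0->1 1->2 2->1)
Equal? NO — does not commute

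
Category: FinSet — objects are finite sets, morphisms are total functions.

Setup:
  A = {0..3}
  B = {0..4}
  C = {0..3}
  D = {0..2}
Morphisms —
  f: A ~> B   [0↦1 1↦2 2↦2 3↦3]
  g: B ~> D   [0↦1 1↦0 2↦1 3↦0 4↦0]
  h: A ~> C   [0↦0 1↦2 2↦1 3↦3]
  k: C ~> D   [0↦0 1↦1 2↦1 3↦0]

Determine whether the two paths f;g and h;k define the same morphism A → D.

Path 1 = f;g:
  0 f~>1 g~>0
  1 f~>2 g~>1
  2 f~>2 g~>1
  3 f~>3 g~>0
  result₁ = [0↦0 1↦1 2↦1 3↦0]
Path 2 = h;k:
  0 h~>0 k~>0
  1 h~>2 k~>1
  2 h~>1 k~>1
  3 h~>3 k~>0
  result₂ = [0↦0 1↦1 2↦1 3↦0]
Equal? YES — commutes

Answer: COMMUTES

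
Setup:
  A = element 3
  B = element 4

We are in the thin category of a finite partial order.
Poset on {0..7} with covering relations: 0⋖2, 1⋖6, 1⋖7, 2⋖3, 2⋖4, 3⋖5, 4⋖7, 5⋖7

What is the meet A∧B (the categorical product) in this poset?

Answer: A∧B = 2

Trace:
{x : x⊑A ∧ x⊑B} = {0,2}  (A=3, B=4)
  0 ⊑ 2
  2 ⊑ 2
glb = 2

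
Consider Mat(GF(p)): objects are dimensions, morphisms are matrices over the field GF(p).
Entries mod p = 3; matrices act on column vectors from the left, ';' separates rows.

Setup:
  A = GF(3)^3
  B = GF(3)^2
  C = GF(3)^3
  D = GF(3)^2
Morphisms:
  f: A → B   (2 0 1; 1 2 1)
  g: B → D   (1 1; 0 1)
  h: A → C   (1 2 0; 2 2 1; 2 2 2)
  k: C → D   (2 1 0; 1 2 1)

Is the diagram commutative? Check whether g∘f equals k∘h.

Along f;g (path 1):
  e0=(1,0,0) f→(2,1) g→(0,1)
  e1=(0,1,0) f→(0,2) g→(2,2)
  e2=(0,0,1) f→(1,1) g→(2,1)
  result₁ = (0 2 2; 1 2 1)
Along h;k (path 2):
  e0=(1,0,0) h→(1,2,2) k→(1,1)
  e1=(0,1,0) h→(2,2,2) k→(0,2)
  e2=(0,0,1) h→(0,1,2) k→(1,1)
  result₂ = (1 0 1; 1 2 1)
Equal? NO — does not commute

Answer: DOES NOT COMMUTE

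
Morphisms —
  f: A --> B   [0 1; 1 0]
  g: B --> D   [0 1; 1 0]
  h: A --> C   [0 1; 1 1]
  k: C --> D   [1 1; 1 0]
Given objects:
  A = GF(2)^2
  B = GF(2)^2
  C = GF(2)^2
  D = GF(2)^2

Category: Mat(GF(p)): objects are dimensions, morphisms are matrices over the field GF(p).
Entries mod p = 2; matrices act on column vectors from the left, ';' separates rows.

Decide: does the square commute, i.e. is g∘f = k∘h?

Answer: COMMUTES

Trace:
Along f;g (path 1):
  e0=(1,0) f-->(0,1) g-->(1,0)
  e1=(0,1) f-->(1,0) g-->(0,1)
  composite₁ = [1 0; 0 1]
Along h;k (path 2):
  e0=(1,0) h-->(0,1) k-->(1,0)
  e1=(0,1) h-->(1,1) k-->(0,1)
  composite₂ = [1 0; 0 1]
Equal? equal; square commutes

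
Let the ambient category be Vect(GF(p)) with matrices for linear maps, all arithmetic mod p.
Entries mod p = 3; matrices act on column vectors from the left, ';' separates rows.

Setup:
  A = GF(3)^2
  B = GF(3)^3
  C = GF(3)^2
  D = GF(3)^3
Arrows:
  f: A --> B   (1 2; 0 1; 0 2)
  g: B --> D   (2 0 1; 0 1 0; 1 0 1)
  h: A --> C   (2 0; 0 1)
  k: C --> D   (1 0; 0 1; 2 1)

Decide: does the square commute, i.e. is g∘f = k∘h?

Answer: COMMUTES

Work:
1) trace f;g:
  e0=[1,0] f-->[1,0,0] g-->[2,0,1]
  e1=[0,1] f-->[2,1,2] g-->[0,1,1]
  composite₁ = (2 0; 0 1; 1 1)
2) trace h;k:
  e0=[1,0] h-->[2,0] k-->[2,0,1]
  e1=[0,1] h-->[0,1] k-->[0,1,1]
  composite₂ = (2 0; 0 1; 1 1)
Equal? YES — commutes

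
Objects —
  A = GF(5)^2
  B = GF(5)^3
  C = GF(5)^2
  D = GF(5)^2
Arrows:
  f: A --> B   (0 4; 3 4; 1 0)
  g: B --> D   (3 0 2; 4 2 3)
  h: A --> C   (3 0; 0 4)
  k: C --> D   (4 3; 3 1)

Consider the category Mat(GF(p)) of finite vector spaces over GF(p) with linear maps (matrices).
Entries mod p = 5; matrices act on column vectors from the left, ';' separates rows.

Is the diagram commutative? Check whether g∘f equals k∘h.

Answer: COMMUTES

Trace:
Path 1 = f;g:
  e0=[1,0] f-->[0,3,1] g-->[2,4]
  e1=[0,1] f-->[4,4,0] g-->[2,4]
  ⟦path⟧₁ = (2 2; 4 4)
Path 2 = h;k:
  e0=[1,0] h-->[3,0] k-->[2,4]
  e1=[0,1] h-->[0,4] k-->[2,4]
  ⟦path⟧₂ = (2 2; 4 4)
Equal? equal; square commutes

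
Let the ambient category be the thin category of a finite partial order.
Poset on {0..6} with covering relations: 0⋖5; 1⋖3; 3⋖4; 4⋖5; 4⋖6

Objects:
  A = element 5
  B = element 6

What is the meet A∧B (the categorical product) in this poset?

Answer: A∧B = 4

Trace:
Common predecessors of 5,6: {1,3,4}
  1 ⊑ 4
  3 ⊑ 4
  4 ⊑ 4
glb = 4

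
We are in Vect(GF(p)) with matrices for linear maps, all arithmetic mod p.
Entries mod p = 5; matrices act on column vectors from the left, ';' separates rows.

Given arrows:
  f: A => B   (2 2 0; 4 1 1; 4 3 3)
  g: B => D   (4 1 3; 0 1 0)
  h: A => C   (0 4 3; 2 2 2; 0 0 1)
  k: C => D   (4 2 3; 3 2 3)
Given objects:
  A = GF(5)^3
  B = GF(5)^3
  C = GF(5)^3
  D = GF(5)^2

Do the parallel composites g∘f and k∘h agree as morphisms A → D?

Path 1 = f;g:
  e0=(1,0,0) f=>(2,4,4) g=>(4,4)
  e1=(0,1,0) f=>(2,1,3) g=>(3,1)
  e2=(0,0,1) f=>(0,1,3) g=>(0,1)
  result₁ = (4 3 0; 4 1 1)
Path 2 = h;k:
  e0=(1,0,0) h=>(0,2,0) k=>(4,4)
  e1=(0,1,0) h=>(4,2,0) k=>(0,1)
  e2=(0,0,1) h=>(3,2,1) k=>(4,1)
  result₂ = (4 0 4; 4 1 1)
Equal? differ; not commutative

Answer: DOES NOT COMMUTE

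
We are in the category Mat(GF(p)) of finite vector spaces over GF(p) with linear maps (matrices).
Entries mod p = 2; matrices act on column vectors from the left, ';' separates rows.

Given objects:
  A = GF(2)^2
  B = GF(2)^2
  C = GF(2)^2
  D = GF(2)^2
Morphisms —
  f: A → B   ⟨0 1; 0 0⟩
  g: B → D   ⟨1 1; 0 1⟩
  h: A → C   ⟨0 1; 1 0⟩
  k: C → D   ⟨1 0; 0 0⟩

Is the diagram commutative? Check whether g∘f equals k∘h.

Answer: COMMUTES

Work:
Along f;g (path 1):
  e0=[1,0] f→[0,0] g→[0,0]
  e1=[0,1] f→[1,0] g→[1,0]
  composite₁ = ⟨0 1; 0 0⟩
Along h;k (path 2):
  e0=[1,0] h→[0,1] k→[0,0]
  e1=[0,1] h→[1,0] k→[1,0]
  composite₂ = ⟨0 1; 0 0⟩
Equal? YES — commutes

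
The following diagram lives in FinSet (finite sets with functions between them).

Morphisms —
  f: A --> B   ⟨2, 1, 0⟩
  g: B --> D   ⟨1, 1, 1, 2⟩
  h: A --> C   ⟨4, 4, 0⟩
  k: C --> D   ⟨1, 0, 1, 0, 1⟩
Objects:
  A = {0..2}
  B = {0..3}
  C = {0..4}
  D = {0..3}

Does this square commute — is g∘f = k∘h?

Answer: COMMUTES

Derivation:
Along f;g (path 1):
  0 f-->2 g-->1
  1 f-->1 g-->1
  2 f-->0 g-->1
  result₁ = ⟨1, 1, 1⟩
Along h;k (path 2):
  0 h-->4 k-->1
  1 h-->4 k-->1
  2 h-->0 k-->1
  result₂ = ⟨1, 1, 1⟩
Equal? equal; square commutes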